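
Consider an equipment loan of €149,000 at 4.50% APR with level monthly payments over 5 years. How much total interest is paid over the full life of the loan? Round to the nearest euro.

€17,669

Monthly rate = 4.5%/12 = 0.0037500; payment = 149,000 × 0.0037500 / (1 − (1+0.0037500)^−60) = €2,777.81.
Total paid = 60 × €2,777.81 = €166,668.60; interest = €166,668.60 − €149,000 = €17,668.60.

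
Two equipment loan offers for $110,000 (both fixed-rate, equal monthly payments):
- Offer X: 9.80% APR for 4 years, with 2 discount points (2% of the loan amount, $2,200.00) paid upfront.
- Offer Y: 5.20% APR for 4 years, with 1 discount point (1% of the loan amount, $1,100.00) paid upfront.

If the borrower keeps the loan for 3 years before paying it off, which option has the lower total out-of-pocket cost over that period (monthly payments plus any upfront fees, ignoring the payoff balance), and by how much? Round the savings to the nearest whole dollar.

Offer X: at 9.80% the monthly rate is 0.0081667, so the payment is 110,000 × 0.0081667 / (1 − 1.0081667^−48) = $2,779.33.
Offer Y: monthly rate = 5.2%/12 = 0.0043333; payment = 110,000 × 0.0043333 / (1 − (1+0.0043333)^−48) = $2,543.20.
Over 36 months: Offer X costs 36 × $2,779.33 + $2,200.00 = $102,255.88; Offer Y costs 36 × $2,543.20 + $1,100.00 = $92,655.20.
Offer Y is cheaper by $102,255.88 − $92,655.20 = $9,600.68.

Offer Y by $9,601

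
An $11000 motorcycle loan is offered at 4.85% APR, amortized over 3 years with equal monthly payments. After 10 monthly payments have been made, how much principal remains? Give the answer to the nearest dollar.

$8,103

With monthly rate i = 4.85%/12 = 0.0040417, the balance after k of n payments is P · [(1+i)^n − (1+i)^k] / [(1+i)^n − 1].
(1+0.0040417)^36 = 1.15627862 and (1+0.0040417)^10 = 1.04115972, so the balance is 11,000 × (1.15627862 − 1.04115972) / (1.15627862 − 1) = $8,102.89.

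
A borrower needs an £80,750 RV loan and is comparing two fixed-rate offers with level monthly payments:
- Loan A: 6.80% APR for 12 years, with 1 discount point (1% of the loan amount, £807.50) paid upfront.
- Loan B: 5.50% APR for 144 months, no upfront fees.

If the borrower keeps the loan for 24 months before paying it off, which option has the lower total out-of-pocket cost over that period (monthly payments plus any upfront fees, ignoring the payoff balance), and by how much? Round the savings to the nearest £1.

Loan A: at 6.80% the monthly rate is 0.0056667, so the payment is 80,750 × 0.0056667 / (1 − 1.0056667^−144) = £821.83.
Loan B: at 5.50% the monthly rate is 0.0045833, so the payment is 80,750 × 0.0045833 / (1 − 1.0045833^−144) = £767.26.
Over 24 months: Loan A costs 24 × £821.83 + £807.50 = £20,531.42; Loan B costs 24 × £767.26 = £18,414.24.
Loan B is cheaper by £20,531.42 − £18,414.24 = £2,117.18.

Loan B by £2,117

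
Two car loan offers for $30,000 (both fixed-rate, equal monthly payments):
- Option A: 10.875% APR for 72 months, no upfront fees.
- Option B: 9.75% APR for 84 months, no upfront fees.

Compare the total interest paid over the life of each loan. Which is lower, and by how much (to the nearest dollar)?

Option A: at 10.875% the monthly rate is 0.0090625, so the payment is 30,000 × 0.0090625 / (1 − 1.0090625^−72) = $569.10.
Total interest on Option A = 72 × $569.10 − $30,000 = $10,975.20.
Option B: monthly rate = 9.75%/12 = 0.0081250; payment = 30,000 × 0.0081250 / (1 − (1+0.0081250)^−84) = $494.17.
Total interest on Option B = 84 × $494.17 − $30,000 = $11,510.28.
Option A is lower by $535.08.

Option A by $535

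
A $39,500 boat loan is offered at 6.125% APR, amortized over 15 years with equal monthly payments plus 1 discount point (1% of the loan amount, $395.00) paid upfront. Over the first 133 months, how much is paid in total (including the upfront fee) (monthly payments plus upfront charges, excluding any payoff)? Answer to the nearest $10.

At 6.125% the monthly rate is 0.0051042, so the payment is 39,500 × 0.0051042 / (1 − 1.0051042^−180) = $336.00.
Total outlay = 133 × $336.00 + $395.00 = $45,083.00.

$45,080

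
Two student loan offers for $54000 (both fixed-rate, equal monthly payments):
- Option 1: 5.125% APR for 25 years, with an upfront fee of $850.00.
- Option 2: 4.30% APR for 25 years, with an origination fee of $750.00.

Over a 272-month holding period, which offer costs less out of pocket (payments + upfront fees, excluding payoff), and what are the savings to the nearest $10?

Option 1: at 5.125% the monthly rate is 0.0042708, so the payment is 54,000 × 0.0042708 / (1 − 1.0042708^−300) = $319.62.
Option 2: at 4.30% the monthly rate is 0.0035833, so the payment is 54,000 × 0.0035833 / (1 − 1.0035833^−300) = $294.05.
Over 272 months: Option 1 costs 272 × $319.62 + $850.00 = $87,786.64; Option 2 costs 272 × $294.05 + $750.00 = $80,731.60.
Option 2 is cheaper by $87,786.64 − $80,731.60 = $7,055.04.

Option 2 by $7,060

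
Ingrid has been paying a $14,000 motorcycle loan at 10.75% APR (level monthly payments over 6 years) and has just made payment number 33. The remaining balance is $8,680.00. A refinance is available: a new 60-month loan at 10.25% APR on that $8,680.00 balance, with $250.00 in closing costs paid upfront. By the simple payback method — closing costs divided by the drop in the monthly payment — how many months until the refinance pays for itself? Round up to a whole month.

4 months

Current payment = 14,000 × 10.75%/12 / (1 − (1+0.0089583)^−72) = $264.69.
Refinanced payment = 8,680.00 × 0.0085417 / (1 − (1+0.0085417)^−60) = $185.49.
Monthly savings = $264.69 − $185.49 = $79.20.
Break-even = $250.00 / $79.20 = 3.16 → 4 months.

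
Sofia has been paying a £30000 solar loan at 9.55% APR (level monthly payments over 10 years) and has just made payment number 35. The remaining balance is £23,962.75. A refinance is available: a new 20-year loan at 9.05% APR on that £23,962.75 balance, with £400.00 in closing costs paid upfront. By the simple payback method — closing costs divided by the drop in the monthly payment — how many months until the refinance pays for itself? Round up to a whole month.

3 months

Current payment = 30,000 × 9.55%/12 / (1 − (1+0.0079583)^−120) = £389.01.
Refinanced payment = 23,962.75 × 0.0075417 / (1 − (1+0.0075417)^−240) = £216.37.
Monthly savings = £389.01 − £216.37 = £172.64.
Break-even = £400.00 / £172.64 = 2.32 → 3 months.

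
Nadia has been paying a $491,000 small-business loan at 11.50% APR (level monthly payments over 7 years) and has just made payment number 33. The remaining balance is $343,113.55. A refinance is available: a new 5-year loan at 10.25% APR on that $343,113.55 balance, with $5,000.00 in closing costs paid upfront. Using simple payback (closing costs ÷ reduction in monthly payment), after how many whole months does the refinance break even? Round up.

5 months

Current payment = 491,000 × 11.5%/12 / (1 − (1+0.0095833)^−84) = $8,536.75.
Refinanced payment = 343,113.55 × 0.0085417 / (1 − (1+0.0085417)^−60) = $7,332.43.
Monthly savings = $8,536.75 − $7,332.43 = $1,204.32.
Break-even = $5,000.00 / $1,204.32 = 4.15 → 5 months.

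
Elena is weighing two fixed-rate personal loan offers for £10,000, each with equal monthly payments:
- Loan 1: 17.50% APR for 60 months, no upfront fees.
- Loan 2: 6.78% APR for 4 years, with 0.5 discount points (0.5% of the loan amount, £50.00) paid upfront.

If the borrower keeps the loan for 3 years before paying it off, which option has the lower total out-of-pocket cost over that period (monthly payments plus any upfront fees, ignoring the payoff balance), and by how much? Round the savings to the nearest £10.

Loan 1: monthly rate = 17.5%/12 = 0.0145833; payment = 10,000 × 0.0145833 / (1 − (1+0.0145833)^−60) = £251.22.
Loan 2: monthly rate = 6.78%/12 = 0.0056500; payment = 10,000 × 0.0056500 / (1 − (1+0.0056500)^−48) = £238.44.
Over 36 months: Loan 1 costs 36 × £251.22 = £9,043.92; Loan 2 costs 36 × £238.44 + £50.00 = £8,633.84.
Loan 2 is cheaper by £9,043.92 − £8,633.84 = £410.08.

Loan 2 by £410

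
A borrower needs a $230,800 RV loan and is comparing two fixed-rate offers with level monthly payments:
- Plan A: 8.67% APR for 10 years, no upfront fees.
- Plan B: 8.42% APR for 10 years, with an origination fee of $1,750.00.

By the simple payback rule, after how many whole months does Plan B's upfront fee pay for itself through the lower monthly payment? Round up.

Plan A: monthly rate = 8.67%/12 = 0.0072250; payment = 230,800 × 0.0072250 / (1 − (1+0.0072250)^−120) = $2,882.62.
Plan B: at 8.42% the monthly rate is 0.0070167, so the payment is 230,800 × 0.0070167 / (1 − 1.0070167^−120) = $2,851.72.
Monthly savings = $2,882.62 − $2,851.72 = $30.90.
Break-even = $1,750.00 / $30.90 = 56.63 → 57 months.

57 months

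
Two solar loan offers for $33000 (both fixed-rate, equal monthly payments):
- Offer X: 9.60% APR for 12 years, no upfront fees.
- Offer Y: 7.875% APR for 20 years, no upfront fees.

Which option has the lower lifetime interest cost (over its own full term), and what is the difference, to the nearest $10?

Offer X by $9,930

Offer X: at 9.60% the monthly rate is 0.0080000, so the payment is 33,000 × 0.0080000 / (1 − 1.0080000^−144) = $386.79.
Total interest on Offer X = 144 × $386.79 − $33,000 = $22,697.76.
Offer Y: monthly rate = 7.875%/12 = 0.0065625; payment = 33,000 × 0.0065625 / (1 − (1+0.0065625)^−240) = $273.46.
Total interest on Offer Y = 240 × $273.46 − $33,000 = $32,630.40.
Offer X is lower by $9,932.64.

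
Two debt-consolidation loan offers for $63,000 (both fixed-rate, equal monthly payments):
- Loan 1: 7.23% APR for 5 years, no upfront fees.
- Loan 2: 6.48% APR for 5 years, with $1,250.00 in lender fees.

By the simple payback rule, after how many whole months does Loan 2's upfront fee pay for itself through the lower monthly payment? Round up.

57 months

Loan 1: at 7.23% the monthly rate is 0.0060250, so the payment is 63,000 × 0.0060250 / (1 − 1.0060250^−60) = $1,254.32.
Loan 2: monthly rate = 6.48%/12 = 0.0054000; payment = 63,000 × 0.0054000 / (1 − (1+0.0054000)^−60) = $1,232.08.
Monthly savings = $1,254.32 − $1,232.08 = $22.24.
Break-even = $1,250.00 / $22.24 = 56.21 → 57 months.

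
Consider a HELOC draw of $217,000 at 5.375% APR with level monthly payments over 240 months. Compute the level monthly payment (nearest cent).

Monthly rate = 5.375%/12 = 0.0044792; payment = 217,000 × 0.0044792 / (1 − (1+0.0044792)^−240) = $1,477.44.

$1,477.44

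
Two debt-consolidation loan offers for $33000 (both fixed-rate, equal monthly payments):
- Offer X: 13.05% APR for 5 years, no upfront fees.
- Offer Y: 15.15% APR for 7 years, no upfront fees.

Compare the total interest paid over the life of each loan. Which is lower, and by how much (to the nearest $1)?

Offer X by $8,622

Offer X: at 13.05% the monthly rate is 0.0108750, so the payment is 33,000 × 0.0108750 / (1 − 1.0108750^−60) = $751.70.
Total interest on Offer X = 60 × $751.70 − $33,000 = $12,102.00.
Offer Y: monthly rate = 15.15%/12 = 0.0126250; payment = 33,000 × 0.0126250 / (1 − (1+0.0126250)^−84) = $639.57.
Total interest on Offer Y = 84 × $639.57 − $33,000 = $20,723.88.
Offer X is lower by $8,621.88.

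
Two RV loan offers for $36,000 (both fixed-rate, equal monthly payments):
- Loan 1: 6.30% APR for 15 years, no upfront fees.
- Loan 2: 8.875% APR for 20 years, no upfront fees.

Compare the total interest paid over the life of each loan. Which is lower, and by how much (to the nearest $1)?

Loan 1: at 6.30% the monthly rate is 0.0052500, so the payment is 36,000 × 0.0052500 / (1 − 1.0052500^−180) = $309.65.
Total interest on Loan 1 = 180 × $309.65 − $36,000 = $19,737.00.
Loan 2: monthly rate = 8.875%/12 = 0.0073958; payment = 36,000 × 0.0073958 / (1 − (1+0.0073958)^−240) = $321.01.
Total interest on Loan 2 = 240 × $321.01 − $36,000 = $41,042.40.
Loan 1 is lower by $21,305.40.

Loan 1 by $21,305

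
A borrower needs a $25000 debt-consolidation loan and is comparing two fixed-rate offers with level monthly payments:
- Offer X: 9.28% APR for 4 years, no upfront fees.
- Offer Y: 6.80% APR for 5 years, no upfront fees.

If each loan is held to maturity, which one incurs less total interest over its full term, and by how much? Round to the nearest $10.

Offer X: monthly rate = 9.28%/12 = 0.0077333; payment = 25,000 × 0.0077333 / (1 − (1+0.0077333)^−48) = $625.46.
Total interest on Offer X = 48 × $625.46 − $25,000 = $5,022.08.
Offer Y: at 6.80% the monthly rate is 0.0056667, so the payment is 25,000 × 0.0056667 / (1 − 1.0056667^−60) = $492.67.
Total interest on Offer Y = 60 × $492.67 − $25,000 = $4,560.20.
Offer Y is lower by $461.88.

Offer Y by $460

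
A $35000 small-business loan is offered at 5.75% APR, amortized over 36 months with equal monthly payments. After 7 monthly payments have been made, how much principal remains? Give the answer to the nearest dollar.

With monthly rate i = 5.75%/12 = 0.0047917, the balance after k of n payments is P · [(1+i)^n − (1+i)^k] / [(1+i)^n − 1].
(1+0.0047917)^36 = 1.18778239 and (1+0.0047917)^7 = 1.03402770, so the balance is 35,000 × (1.18778239 − 1.03402770) / (1.18778239 − 1) = $28,657.72.

$28,658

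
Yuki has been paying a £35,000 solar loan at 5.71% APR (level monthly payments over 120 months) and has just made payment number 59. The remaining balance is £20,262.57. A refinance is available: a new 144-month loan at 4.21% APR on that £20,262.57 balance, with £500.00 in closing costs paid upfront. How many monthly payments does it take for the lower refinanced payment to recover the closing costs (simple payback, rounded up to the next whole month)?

3 months

Current payment = 35,000 × 5.71%/12 / (1 − (1+0.0047583)^−120) = £383.49.
Refinanced payment = 20,262.57 × 0.0035083 / (1 − (1+0.0035083)^−144) = £179.48.
Monthly savings = £383.49 − £179.48 = £204.01.
Break-even = £500.00 / £204.01 = 2.45 → 3 months.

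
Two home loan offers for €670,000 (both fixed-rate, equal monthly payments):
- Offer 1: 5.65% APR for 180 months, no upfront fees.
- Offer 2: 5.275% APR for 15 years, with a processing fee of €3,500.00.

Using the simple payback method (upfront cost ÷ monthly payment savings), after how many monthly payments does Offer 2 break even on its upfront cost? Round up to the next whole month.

27 months

Offer 1: monthly rate = 5.65%/12 = 0.0047083; payment = 670,000 × 0.0047083 / (1 − (1+0.0047083)^−180) = €5,527.94.
Offer 2: monthly rate = 5.275%/12 = 0.0043958; payment = 670,000 × 0.0043958 / (1 − (1+0.0043958)^−180) = €5,394.79.
Monthly savings = €5,527.94 − €5,394.79 = €133.15.
Break-even = €3,500.00 / €133.15 = 26.29 → 27 months.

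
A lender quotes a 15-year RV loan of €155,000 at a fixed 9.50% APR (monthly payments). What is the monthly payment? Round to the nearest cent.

€1,618.55

At 9.50% the monthly rate is 0.0079167, so the payment is 155,000 × 0.0079167 / (1 − 1.0079167^−180) = €1,618.55.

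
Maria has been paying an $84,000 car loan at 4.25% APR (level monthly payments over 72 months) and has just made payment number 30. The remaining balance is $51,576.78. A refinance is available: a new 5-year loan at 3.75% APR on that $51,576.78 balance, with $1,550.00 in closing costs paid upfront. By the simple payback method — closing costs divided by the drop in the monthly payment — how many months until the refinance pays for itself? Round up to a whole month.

Current payment = 84,000 × 4.25%/12 / (1 − (1+0.0035417)^−72) = $1,323.79.
Refinanced payment = 51,576.78 × 0.0031250 / (1 − (1+0.0031250)^−60) = $944.06.
Monthly savings = $1,323.79 − $944.06 = $379.73.
Break-even = $1,550.00 / $379.73 = 4.08 → 5 months.

5 months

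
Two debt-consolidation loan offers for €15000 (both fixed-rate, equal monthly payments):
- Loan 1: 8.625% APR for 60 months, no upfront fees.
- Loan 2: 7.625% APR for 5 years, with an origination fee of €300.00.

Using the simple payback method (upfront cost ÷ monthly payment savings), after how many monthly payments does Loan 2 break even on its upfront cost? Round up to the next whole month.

42 months

Loan 1: at 8.625% the monthly rate is 0.0071875, so the payment is 15,000 × 0.0071875 / (1 − 1.0071875^−60) = €308.65.
Loan 2: at 7.625% the monthly rate is 0.0063542, so the payment is 15,000 × 0.0063542 / (1 − 1.0063542^−60) = €301.46.
Monthly savings = €308.65 − €301.46 = €7.19.
Break-even = €300.00 / €7.19 = 41.72 → 42 months.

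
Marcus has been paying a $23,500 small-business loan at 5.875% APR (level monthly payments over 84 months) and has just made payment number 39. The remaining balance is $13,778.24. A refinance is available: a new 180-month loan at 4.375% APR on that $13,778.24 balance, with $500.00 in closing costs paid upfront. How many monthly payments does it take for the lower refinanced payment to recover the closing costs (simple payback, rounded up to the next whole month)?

Current payment = 23,500 × 5.875%/12 / (1 − (1+0.0048958)^−84) = $341.89.
Refinanced payment = 13,778.24 × 0.0036458 / (1 − (1+0.0036458)^−180) = $104.52.
Monthly savings = $341.89 − $104.52 = $237.37.
Break-even = $500.00 / $237.37 = 2.11 → 3 months.

3 months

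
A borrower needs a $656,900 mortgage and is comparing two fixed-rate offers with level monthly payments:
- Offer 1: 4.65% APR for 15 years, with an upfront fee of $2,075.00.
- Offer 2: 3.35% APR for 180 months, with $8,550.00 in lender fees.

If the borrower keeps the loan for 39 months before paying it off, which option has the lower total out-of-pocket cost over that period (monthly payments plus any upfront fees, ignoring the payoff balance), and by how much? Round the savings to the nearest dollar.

Offer 1: monthly rate = 4.65%/12 = 0.0038750; payment = 656,900 × 0.0038750 / (1 − (1+0.0038750)^−180) = $5,075.75.
Offer 2: monthly rate = 3.35%/12 = 0.0027917; payment = 656,900 × 0.0027917 / (1 − (1+0.0027917)^−180) = $4,647.82.
Over 39 months: Offer 1 costs 39 × $5,075.75 + $2,075.00 = $200,029.25; Offer 2 costs 39 × $4,647.82 + $8,550.00 = $189,814.98.
Offer 2 is cheaper by $200,029.25 − $189,814.98 = $10,214.27.

Offer 2 by $10,214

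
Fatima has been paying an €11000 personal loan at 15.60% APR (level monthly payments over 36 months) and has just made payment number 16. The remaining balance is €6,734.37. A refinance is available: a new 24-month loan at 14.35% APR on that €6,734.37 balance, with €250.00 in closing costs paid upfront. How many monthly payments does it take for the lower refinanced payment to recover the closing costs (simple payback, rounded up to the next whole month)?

5 months

Current payment = 11,000 × 15.6%/12 / (1 − (1+0.0130000)^−36) = €384.56.
Refinanced payment = 6,734.37 × 0.0119583 / (1 − (1+0.0119583)^−24) = €324.45.
Monthly savings = €384.56 − €324.45 = €60.11.
Break-even = €250.00 / €60.11 = 4.16 → 5 months.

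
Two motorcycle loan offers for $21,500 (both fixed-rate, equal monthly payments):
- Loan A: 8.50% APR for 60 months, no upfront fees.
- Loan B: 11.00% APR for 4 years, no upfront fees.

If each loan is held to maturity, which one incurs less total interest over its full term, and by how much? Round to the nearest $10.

Loan A: at 8.50% the monthly rate is 0.0070833, so the payment is 21,500 × 0.0070833 / (1 − 1.0070833^−60) = $441.11.
Total interest on Loan A = 60 × $441.11 − $21,500 = $4,966.60.
Loan B: at 11.00% the monthly rate is 0.0091667, so the payment is 21,500 × 0.0091667 / (1 − 1.0091667^−48) = $555.68.
Total interest on Loan B = 48 × $555.68 − $21,500 = $5,172.64.
Loan A is lower by $206.04.

Loan A by $210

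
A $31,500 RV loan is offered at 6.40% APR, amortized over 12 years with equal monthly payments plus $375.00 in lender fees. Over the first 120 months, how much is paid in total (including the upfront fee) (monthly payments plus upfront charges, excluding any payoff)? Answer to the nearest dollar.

Monthly rate = 6.4%/12 = 0.0053333; payment = 31,500 × 0.0053333 / (1 − (1+0.0053333)^−144) = $313.95.
Total outlay = 120 × $313.95 + $375.00 = $38,049.00.

$38,049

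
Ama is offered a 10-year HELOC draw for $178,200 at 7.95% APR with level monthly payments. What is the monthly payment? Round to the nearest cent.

At 7.95% the monthly rate is 0.0066250, so the payment is 178,200 × 0.0066250 / (1 − 1.0066250^−120) = $2,157.35.

$2,157.35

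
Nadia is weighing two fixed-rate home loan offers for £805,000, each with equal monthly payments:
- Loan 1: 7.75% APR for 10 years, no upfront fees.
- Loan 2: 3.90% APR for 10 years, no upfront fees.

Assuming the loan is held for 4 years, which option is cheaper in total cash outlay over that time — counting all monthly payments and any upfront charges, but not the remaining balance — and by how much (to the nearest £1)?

Loan 2 by £74,344

Loan 1: monthly rate = 7.75%/12 = 0.0064583; payment = 805,000 × 0.0064583 / (1 − (1+0.0064583)^−120) = £9,660.86.
Loan 2: at 3.90% the monthly rate is 0.0032500, so the payment is 805,000 × 0.0032500 / (1 − 1.0032500^−120) = £8,112.03.
Over 48 months: Loan 1 costs 48 × £9,660.86 = £463,721.28; Loan 2 costs 48 × £8,112.03 = £389,377.44.
Loan 2 is cheaper by £463,721.28 − £389,377.44 = £74,343.84.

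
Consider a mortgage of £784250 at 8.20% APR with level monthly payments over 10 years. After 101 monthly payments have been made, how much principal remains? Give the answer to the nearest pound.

£170,478

With monthly rate i = 8.2%/12 = 0.0068333, the balance after k of n payments is P · [(1+i)^n − (1+i)^k] / [(1+i)^n − 1].
(1+0.0068333)^120 = 2.26417631 and (1+0.0068333)^101 = 1.98937254, so the balance is 784,250 × (2.26417631 − 1.98937254) / (2.26417631 − 1) = £170,478.48.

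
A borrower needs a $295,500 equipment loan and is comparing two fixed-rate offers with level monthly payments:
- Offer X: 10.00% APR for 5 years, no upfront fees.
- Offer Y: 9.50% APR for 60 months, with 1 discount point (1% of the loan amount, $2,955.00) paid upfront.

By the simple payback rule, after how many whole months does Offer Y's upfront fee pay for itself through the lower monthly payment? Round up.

41 months

Offer X: at 10.00% the monthly rate is 0.0083333, so the payment is 295,500 × 0.0083333 / (1 − 1.0083333^−60) = $6,278.50.
Offer Y: monthly rate = 9.5%/12 = 0.0079167; payment = 295,500 × 0.0079167 / (1 − (1+0.0079167)^−60) = $6,206.05.
Monthly savings = $6,278.50 − $6,206.05 = $72.45.
Break-even = $2,955.00 / $72.45 = 40.79 → 41 months.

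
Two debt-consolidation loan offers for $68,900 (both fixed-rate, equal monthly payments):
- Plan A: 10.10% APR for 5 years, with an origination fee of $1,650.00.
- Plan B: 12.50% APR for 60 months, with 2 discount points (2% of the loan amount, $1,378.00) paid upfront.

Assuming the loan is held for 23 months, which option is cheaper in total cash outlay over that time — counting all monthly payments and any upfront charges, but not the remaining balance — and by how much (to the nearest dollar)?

Plan A: at 10.10% the monthly rate is 0.0084167, so the payment is 68,900 × 0.0084167 / (1 − 1.0084167^−60) = $1,467.31.
Plan B: at 12.50% the monthly rate is 0.0104167, so the payment is 68,900 × 0.0104167 / (1 − 1.0104167^−60) = $1,550.11.
Over 23 months: Plan A costs 23 × $1,467.31 + $1,650.00 = $35,398.13; Plan B costs 23 × $1,550.11 + $1,378.00 = $37,030.53.
Plan A is cheaper by $37,030.53 − $35,398.13 = $1,632.40.

Plan A by $1,632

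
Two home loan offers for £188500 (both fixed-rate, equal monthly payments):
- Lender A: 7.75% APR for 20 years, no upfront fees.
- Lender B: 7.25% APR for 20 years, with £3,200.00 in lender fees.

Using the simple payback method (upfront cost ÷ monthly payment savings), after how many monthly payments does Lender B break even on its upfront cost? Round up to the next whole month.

Lender A: at 7.75% the monthly rate is 0.0064583, so the payment is 188,500 × 0.0064583 / (1 − 1.0064583^−240) = £1,547.49.
Lender B: at 7.25% the monthly rate is 0.0060417, so the payment is 188,500 × 0.0060417 / (1 − 1.0060417^−240) = £1,489.86.
Monthly savings = £1,547.49 − £1,489.86 = £57.63.
Break-even = £3,200.00 / £57.63 = 55.53 → 56 months.

56 months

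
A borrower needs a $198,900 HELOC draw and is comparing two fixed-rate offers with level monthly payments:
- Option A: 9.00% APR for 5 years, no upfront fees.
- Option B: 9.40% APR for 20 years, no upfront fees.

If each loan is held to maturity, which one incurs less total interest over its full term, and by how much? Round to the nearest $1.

Option A by $194,119

Option A: at 9.00% the monthly rate is 0.0075000, so the payment is 198,900 × 0.0075000 / (1 − 1.0075000^−60) = $4,128.84.
Total interest on Option A = 60 × $4,128.84 − $198,900 = $48,830.40.
Option B: at 9.40% the monthly rate is 0.0078333, so the payment is 198,900 × 0.0078333 / (1 − 1.0078333^−240) = $1,841.04.
Total interest on Option B = 240 × $1,841.04 − $198,900 = $242,949.60.
Option A is lower by $194,119.20.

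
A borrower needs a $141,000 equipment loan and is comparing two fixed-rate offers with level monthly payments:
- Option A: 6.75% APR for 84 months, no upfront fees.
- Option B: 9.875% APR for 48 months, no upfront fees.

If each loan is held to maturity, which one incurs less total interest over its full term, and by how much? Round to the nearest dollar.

Option B by $6,066

Option A: at 6.75% the monthly rate is 0.0056250, so the payment is 141,000 × 0.0056250 / (1 − 1.0056250^−84) = $2,110.88.
Total interest on Option A = 84 × $2,110.88 − $141,000 = $36,313.92.
Option B: at 9.875% the monthly rate is 0.0082292, so the payment is 141,000 × 0.0082292 / (1 − 1.0082292^−48) = $3,567.67.
Total interest on Option B = 48 × $3,567.67 − $141,000 = $30,248.16.
Option B is lower by $6,065.76.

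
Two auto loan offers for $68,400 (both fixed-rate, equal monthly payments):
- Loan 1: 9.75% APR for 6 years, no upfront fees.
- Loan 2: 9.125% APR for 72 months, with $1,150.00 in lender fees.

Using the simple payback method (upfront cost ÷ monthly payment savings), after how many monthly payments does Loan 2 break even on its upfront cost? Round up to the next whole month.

Loan 1: monthly rate = 9.75%/12 = 0.0081250; payment = 68,400 × 0.0081250 / (1 − (1+0.0081250)^−72) = $1,258.56.
Loan 2: monthly rate = 9.125%/12 = 0.0076042; payment = 68,400 × 0.0076042 / (1 − (1+0.0076042)^−72) = $1,237.19.
Monthly savings = $1,258.56 − $1,237.19 = $21.37.
Break-even = $1,150.00 / $21.37 = 53.81 → 54 months.

54 months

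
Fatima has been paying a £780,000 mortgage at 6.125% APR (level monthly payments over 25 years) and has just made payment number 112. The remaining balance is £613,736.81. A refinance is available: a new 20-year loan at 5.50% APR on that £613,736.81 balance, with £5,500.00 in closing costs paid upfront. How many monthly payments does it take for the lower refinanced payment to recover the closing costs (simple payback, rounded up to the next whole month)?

Current payment = 780,000 × 6.125%/12 / (1 − (1+0.0051042)^−300) = £5,085.32.
Refinanced payment = 613,736.81 × 0.0045833 / (1 − (1+0.0045833)^−240) = £4,221.82.
Monthly savings = £5,085.32 − £4,221.82 = £863.50.
Break-even = £5,500.00 / £863.50 = 6.37 → 7 months.

7 months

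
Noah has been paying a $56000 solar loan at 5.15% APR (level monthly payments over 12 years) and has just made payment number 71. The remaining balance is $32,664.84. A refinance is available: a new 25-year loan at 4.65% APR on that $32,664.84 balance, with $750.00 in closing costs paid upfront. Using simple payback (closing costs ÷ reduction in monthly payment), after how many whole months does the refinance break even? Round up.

3 months

Current payment = 56,000 × 5.15%/12 / (1 − (1+0.0042917)^−144) = $522.16.
Refinanced payment = 32,664.84 × 0.0038750 / (1 − (1+0.0038750)^−300) = $184.35.
Monthly savings = $522.16 − $184.35 = $337.81.
Break-even = $750.00 / $337.81 = 2.22 → 3 months.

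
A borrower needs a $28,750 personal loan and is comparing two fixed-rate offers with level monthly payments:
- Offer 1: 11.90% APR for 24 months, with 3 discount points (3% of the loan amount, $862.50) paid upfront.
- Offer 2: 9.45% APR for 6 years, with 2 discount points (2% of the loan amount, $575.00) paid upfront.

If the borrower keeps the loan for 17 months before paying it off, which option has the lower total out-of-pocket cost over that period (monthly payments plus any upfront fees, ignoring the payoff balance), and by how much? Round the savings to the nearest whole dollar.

Offer 1: monthly rate = 11.9%/12 = 0.0099167; payment = 28,750 × 0.0099167 / (1 − (1+0.0099167)^−24) = $1,352.02.
Offer 2: at 9.45% the monthly rate is 0.0078750, so the payment is 28,750 × 0.0078750 / (1 − 1.0078750^−72) = $524.68.
Over 17 months: Offer 1 costs 17 × $1,352.02 + $862.50 = $23,846.84; Offer 2 costs 17 × $524.68 + $575.00 = $9,494.56.
Offer 2 is cheaper by $23,846.84 − $9,494.56 = $14,352.28.

Offer 2 by $14,352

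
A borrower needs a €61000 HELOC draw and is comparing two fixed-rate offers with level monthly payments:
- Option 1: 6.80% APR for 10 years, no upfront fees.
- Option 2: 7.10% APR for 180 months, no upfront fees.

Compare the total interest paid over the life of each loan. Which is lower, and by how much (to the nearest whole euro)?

Option 1: monthly rate = 6.8%/12 = 0.0056667; payment = 61,000 × 0.0056667 / (1 − (1+0.0056667)^−120) = €701.99.
Total interest on Option 1 = 120 × €701.99 − €61,000 = €23,238.80.
Option 2: monthly rate = 7.1%/12 = 0.0059167; payment = 61,000 × 0.0059167 / (1 − (1+0.0059167)^−180) = €551.70.
Total interest on Option 2 = 180 × €551.70 − €61,000 = €38,306.00.
Option 1 is lower by €15,067.20.

Option 1 by €15,067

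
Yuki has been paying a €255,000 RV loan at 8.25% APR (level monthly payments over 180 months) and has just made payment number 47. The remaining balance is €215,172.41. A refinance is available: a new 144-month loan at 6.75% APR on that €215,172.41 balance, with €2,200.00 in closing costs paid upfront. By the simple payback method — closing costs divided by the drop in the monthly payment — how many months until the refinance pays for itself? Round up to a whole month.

8 months

Current payment = 255,000 × 8.25%/12 / (1 − (1+0.0068750)^−180) = €2,473.86.
Refinanced payment = 215,172.41 × 0.0056250 / (1 − (1+0.0056250)^−144) = €2,184.22.
Monthly savings = €2,473.86 − €2,184.22 = €289.64.
Break-even = €2,200.00 / €289.64 = 7.60 → 8 months.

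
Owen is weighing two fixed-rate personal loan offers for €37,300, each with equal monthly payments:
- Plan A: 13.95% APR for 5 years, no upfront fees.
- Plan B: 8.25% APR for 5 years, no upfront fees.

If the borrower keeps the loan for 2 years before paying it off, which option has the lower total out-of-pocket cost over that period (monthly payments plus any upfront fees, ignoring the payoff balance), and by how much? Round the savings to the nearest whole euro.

Plan A: at 13.95% the monthly rate is 0.0116250, so the payment is 37,300 × 0.0116250 / (1 − 1.0116250^−60) = €866.94.
Plan B: monthly rate = 8.25%/12 = 0.0068750; payment = 37,300 × 0.0068750 / (1 − (1+0.0068750)^−60) = €760.78.
Over 24 months: Plan A costs 24 × €866.94 = €20,806.56; Plan B costs 24 × €760.78 = €18,258.72.
Plan B is cheaper by €20,806.56 − €18,258.72 = €2,547.84.

Plan B by €2,548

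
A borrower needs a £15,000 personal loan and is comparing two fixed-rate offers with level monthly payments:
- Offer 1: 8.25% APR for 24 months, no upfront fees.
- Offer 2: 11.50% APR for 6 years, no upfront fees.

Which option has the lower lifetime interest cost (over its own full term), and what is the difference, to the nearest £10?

Offer 1: monthly rate = 8.25%/12 = 0.0068750; payment = 15,000 × 0.0068750 / (1 − (1+0.0068750)^−24) = £680.12.
Total interest on Offer 1 = 24 × £680.12 − £15,000 = £1,322.88.
Offer 2: at 11.50% the monthly rate is 0.0095833, so the payment is 15,000 × 0.0095833 / (1 − 1.0095833^−72) = £289.37.
Total interest on Offer 2 = 72 × £289.37 − £15,000 = £5,834.64.
Offer 1 is lower by £4,511.76.

Offer 1 by £4,510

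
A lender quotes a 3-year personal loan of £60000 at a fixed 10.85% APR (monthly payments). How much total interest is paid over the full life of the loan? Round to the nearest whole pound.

At 10.85% the monthly rate is 0.0090417, so the payment is 60,000 × 0.0090417 / (1 − 1.0090417^−36) = £1,960.06.
Total paid = 36 × £1,960.06 = £70,562.16; interest = £70,562.16 − £60,000 = £10,562.16.

£10,562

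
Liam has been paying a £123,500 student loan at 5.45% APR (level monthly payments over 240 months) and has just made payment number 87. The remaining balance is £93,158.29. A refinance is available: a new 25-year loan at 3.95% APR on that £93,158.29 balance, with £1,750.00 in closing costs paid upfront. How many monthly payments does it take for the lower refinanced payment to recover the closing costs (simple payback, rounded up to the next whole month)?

Current payment = 123,500 × 5.45%/12 / (1 − (1+0.0045417)^−240) = £846.06.
Refinanced payment = 93,158.29 × 0.0032917 / (1 − (1+0.0032917)^−300) = £489.16.
Monthly savings = £846.06 − £489.16 = £356.90.
Break-even = £1,750.00 / £356.90 = 4.90 → 5 months.

5 months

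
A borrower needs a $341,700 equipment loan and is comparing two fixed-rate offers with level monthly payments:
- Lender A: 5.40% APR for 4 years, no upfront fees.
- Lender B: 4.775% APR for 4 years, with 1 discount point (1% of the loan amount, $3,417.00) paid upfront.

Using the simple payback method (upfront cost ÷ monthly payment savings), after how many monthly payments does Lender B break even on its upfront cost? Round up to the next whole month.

36 months

Lender A: monthly rate = 5.4%/12 = 0.0045000; payment = 341,700 × 0.0045000 / (1 − (1+0.0045000)^−48) = $7,931.17.
Lender B: monthly rate = 4.775%/12 = 0.0039792; payment = 341,700 × 0.0039792 / (1 − (1+0.0039792)^−48) = $7,834.33.
Monthly savings = $7,931.17 − $7,834.33 = $96.84.
Break-even = $3,417.00 / $96.84 = 35.29 → 36 months.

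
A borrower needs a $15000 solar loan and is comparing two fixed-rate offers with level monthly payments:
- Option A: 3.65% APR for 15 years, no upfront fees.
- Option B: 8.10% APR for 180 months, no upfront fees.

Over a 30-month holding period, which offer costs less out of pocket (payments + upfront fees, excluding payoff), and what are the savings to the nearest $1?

Option A: monthly rate = 3.65%/12 = 0.0030417; payment = 15,000 × 0.0030417 / (1 − (1+0.0030417)^−180) = $108.34.
Option B: monthly rate = 8.1%/12 = 0.0067500; payment = 15,000 × 0.0067500 / (1 − (1+0.0067500)^−180) = $144.22.
Over 30 months: Option A costs 30 × $108.34 = $3,250.20; Option B costs 30 × $144.22 = $4,326.60.
Option A is cheaper by $4,326.60 − $3,250.20 = $1,076.40.

Option A by $1,076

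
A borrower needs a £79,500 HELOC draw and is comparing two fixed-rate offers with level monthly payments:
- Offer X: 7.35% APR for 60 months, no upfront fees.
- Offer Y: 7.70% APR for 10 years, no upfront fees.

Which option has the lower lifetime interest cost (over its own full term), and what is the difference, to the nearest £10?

Offer X: monthly rate = 7.35%/12 = 0.0061250; payment = 79,500 × 0.0061250 / (1 − (1+0.0061250)^−60) = £1,587.36.
Total interest on Offer X = 60 × £1,587.36 − £79,500 = £15,741.60.
Offer Y: monthly rate = 7.7%/12 = 0.0064167; payment = 79,500 × 0.0064167 / (1 − (1+0.0064167)^−120) = £952.00.
Total interest on Offer Y = 120 × £952.00 − £79,500 = £34,740.00.
Offer X is lower by £18,998.40.

Offer X by £19,000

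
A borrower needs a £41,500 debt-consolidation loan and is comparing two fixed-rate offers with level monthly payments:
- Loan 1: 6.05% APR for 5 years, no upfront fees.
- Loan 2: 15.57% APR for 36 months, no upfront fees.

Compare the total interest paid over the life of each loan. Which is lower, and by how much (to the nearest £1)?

Loan 1: monthly rate = 6.05%/12 = 0.0050417; payment = 41,500 × 0.0050417 / (1 − (1+0.0050417)^−60) = £803.28.
Total interest on Loan 1 = 60 × £803.28 − £41,500 = £6,696.80.
Loan 2: monthly rate = 15.57%/12 = 0.0129750; payment = 41,500 × 0.0129750 / (1 − (1+0.0129750)^−36) = £1,450.22.
Total interest on Loan 2 = 36 × £1,450.22 − £41,500 = £10,707.92.
Loan 1 is lower by £4,011.12.

Loan 1 by £4,011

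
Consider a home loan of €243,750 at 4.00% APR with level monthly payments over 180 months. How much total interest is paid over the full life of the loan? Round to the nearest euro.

€80,788

At 4.00% the monthly rate is 0.0033333, so the payment is 243,750 × 0.0033333 / (1 − 1.0033333^−180) = €1,802.99.
Total paid = 180 × €1,802.99 = €324,538.20; interest = €324,538.20 − €243,750 = €80,788.20.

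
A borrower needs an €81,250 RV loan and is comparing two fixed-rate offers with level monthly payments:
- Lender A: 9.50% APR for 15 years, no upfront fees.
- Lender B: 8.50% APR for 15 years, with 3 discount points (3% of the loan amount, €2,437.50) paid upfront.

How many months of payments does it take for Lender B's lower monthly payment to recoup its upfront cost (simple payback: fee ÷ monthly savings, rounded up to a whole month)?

Lender A: at 9.50% the monthly rate is 0.0079167, so the payment is 81,250 × 0.0079167 / (1 − 1.0079167^−180) = €848.43.
Lender B: monthly rate = 8.5%/12 = 0.0070833; payment = 81,250 × 0.0070833 / (1 − (1+0.0070833)^−180) = €800.10.
Monthly savings = €848.43 − €800.10 = €48.33.
Break-even = €2,437.50 / €48.33 = 50.43 → 51 months.

51 months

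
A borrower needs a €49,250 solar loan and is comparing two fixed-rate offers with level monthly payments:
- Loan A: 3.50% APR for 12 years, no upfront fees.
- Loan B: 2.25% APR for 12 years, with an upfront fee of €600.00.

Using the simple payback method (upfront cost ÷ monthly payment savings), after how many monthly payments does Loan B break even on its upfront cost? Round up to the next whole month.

21 months

Loan A: monthly rate = 3.5%/12 = 0.0029167; payment = 49,250 × 0.0029167 / (1 − (1+0.0029167)^−144) = €419.34.
Loan B: monthly rate = 2.25%/12 = 0.0018750; payment = 49,250 × 0.0018750 / (1 − (1+0.0018750)^−144) = €390.58.
Monthly savings = €419.34 − €390.58 = €28.76.
Break-even = €600.00 / €28.76 = 20.86 → 21 months.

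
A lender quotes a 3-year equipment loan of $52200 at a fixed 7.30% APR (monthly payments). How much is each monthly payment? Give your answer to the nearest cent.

$1,618.95

Monthly rate = 7.3%/12 = 0.0060833; payment = 52,200 × 0.0060833 / (1 − (1+0.0060833)^−36) = $1,618.95.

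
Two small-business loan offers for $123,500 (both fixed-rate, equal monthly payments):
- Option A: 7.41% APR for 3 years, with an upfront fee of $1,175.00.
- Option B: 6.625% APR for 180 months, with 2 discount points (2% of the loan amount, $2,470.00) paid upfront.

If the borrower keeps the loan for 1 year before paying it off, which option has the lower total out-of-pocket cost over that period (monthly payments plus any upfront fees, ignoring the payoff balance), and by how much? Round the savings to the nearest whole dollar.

Option B by $31,731

Option A: monthly rate = 7.41%/12 = 0.0061750; payment = 123,500 × 0.0061750 / (1 − (1+0.0061750)^−36) = $3,836.52.
Option B: at 6.625% the monthly rate is 0.0055208, so the payment is 123,500 × 0.0055208 / (1 − 1.0055208^−180) = $1,084.32.
Over 12 months: Option A costs 12 × $3,836.52 + $1,175.00 = $47,213.24; Option B costs 12 × $1,084.32 + $2,470.00 = $15,481.84.
Option B is cheaper by $47,213.24 − $15,481.84 = $31,731.40.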